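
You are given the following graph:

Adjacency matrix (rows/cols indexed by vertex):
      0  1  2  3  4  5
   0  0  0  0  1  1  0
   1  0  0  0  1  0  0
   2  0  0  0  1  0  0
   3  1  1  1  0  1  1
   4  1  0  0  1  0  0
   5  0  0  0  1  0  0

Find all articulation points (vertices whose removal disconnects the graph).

An articulation point is a vertex whose removal disconnects the graph.
Articulation points: [3]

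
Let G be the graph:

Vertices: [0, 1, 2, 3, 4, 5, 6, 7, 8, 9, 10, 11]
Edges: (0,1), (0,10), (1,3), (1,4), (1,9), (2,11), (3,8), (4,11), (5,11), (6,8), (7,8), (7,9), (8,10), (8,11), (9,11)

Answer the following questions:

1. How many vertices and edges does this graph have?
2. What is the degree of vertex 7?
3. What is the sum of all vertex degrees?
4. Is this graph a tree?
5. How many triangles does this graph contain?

Count: 12 vertices, 15 edges.
Vertex 7 has neighbors [8, 9], degree = 2.
Handshaking lemma: 2 * 15 = 30.
A tree on 12 vertices has 11 edges. This graph has 15 edges (4 extra). Not a tree.
Number of triangles = 0.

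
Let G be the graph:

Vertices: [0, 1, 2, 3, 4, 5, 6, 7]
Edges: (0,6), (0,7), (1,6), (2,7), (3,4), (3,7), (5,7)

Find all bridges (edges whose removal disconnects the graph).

A bridge is an edge whose removal increases the number of connected components.
Bridges found: (0,6), (0,7), (1,6), (2,7), (3,4), (3,7), (5,7)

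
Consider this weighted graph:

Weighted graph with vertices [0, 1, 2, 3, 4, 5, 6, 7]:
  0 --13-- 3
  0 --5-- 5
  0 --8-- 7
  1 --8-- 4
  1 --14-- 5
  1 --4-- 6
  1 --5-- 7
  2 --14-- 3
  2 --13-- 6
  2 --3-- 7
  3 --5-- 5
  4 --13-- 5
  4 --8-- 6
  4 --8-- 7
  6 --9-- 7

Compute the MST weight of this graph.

Applying Kruskal's algorithm (sort edges by weight, add if no cycle):
  Add (2,7) w=3
  Add (1,6) w=4
  Add (0,5) w=5
  Add (1,7) w=5
  Add (3,5) w=5
  Add (0,7) w=8
  Add (1,4) w=8
  Skip (4,6) w=8 (creates cycle)
  Skip (4,7) w=8 (creates cycle)
  Skip (6,7) w=9 (creates cycle)
  Skip (0,3) w=13 (creates cycle)
  Skip (2,6) w=13 (creates cycle)
  Skip (4,5) w=13 (creates cycle)
  Skip (1,5) w=14 (creates cycle)
  Skip (2,3) w=14 (creates cycle)
MST weight = 38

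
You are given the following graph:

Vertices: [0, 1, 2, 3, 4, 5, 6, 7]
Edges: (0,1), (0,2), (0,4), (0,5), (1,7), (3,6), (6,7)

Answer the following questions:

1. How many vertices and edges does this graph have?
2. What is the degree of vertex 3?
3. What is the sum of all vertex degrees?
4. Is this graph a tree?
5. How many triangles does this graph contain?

Count: 8 vertices, 7 edges.
Vertex 3 has neighbors [6], degree = 1.
Handshaking lemma: 2 * 7 = 14.
A graph is a tree iff it is connected and has exactly n-1 edges. This graph is connected (all 8 vertices in one component) and has 8-1 = 7 edges. It is a tree.
Number of triangles = 0.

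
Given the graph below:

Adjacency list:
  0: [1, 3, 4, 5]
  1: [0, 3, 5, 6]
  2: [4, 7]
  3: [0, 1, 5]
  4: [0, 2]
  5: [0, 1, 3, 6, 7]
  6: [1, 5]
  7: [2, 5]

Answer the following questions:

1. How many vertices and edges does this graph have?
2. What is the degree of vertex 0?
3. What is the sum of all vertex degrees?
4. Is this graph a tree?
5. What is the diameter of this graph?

Count: 8 vertices, 12 edges.
Vertex 0 has neighbors [1, 3, 4, 5], degree = 4.
Handshaking lemma: 2 * 12 = 24.
A tree on 8 vertices has 7 edges. This graph has 12 edges (5 extra). Not a tree.
Diameter (longest shortest path) = 3.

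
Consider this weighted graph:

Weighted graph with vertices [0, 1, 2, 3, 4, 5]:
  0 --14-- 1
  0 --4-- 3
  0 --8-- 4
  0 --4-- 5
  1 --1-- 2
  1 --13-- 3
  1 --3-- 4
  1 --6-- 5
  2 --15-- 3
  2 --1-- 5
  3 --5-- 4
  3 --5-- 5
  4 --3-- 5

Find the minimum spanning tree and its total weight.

Applying Kruskal's algorithm (sort edges by weight, add if no cycle):
  Add (1,2) w=1
  Add (2,5) w=1
  Add (1,4) w=3
  Skip (4,5) w=3 (creates cycle)
  Add (0,3) w=4
  Add (0,5) w=4
  Skip (3,4) w=5 (creates cycle)
  Skip (3,5) w=5 (creates cycle)
  Skip (1,5) w=6 (creates cycle)
  Skip (0,4) w=8 (creates cycle)
  Skip (1,3) w=13 (creates cycle)
  Skip (0,1) w=14 (creates cycle)
  Skip (2,3) w=15 (creates cycle)
MST weight = 13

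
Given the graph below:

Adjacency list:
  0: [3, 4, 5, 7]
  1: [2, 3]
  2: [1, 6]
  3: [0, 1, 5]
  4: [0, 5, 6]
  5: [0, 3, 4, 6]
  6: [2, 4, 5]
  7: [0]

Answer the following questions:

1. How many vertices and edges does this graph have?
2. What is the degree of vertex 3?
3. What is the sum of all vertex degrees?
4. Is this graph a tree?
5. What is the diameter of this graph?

Count: 8 vertices, 11 edges.
Vertex 3 has neighbors [0, 1, 5], degree = 3.
Handshaking lemma: 2 * 11 = 22.
A tree on 8 vertices has 7 edges. This graph has 11 edges (4 extra). Not a tree.
Diameter (longest shortest path) = 4.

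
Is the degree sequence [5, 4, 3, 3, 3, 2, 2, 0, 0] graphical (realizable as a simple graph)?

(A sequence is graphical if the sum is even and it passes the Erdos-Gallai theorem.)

Sum of degrees = 22. Sum is even and passes Erdos-Gallai. The sequence IS graphical.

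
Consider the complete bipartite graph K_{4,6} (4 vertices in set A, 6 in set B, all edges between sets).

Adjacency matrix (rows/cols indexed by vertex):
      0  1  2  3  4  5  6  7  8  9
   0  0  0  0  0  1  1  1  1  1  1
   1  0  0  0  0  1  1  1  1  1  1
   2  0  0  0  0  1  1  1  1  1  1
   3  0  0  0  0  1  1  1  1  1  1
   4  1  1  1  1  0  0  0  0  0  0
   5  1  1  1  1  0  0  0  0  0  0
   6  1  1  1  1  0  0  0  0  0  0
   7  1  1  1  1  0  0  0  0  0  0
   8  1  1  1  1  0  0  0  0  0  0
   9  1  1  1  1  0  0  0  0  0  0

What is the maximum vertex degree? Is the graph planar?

Set-A vertices have degree 6; set-B vertices have degree 4. Maximum degree = max(4,6) = 6.
K_{4,6} contains K_{3,3} as a subgraph (since both sides have >= 3 vertices); by Kuratowski's theorem it is not planar.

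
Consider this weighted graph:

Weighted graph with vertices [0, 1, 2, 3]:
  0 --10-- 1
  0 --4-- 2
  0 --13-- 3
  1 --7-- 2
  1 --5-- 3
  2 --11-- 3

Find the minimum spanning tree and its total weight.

Applying Kruskal's algorithm (sort edges by weight, add if no cycle):
  Add (0,2) w=4
  Add (1,3) w=5
  Add (1,2) w=7
  Skip (0,1) w=10 (creates cycle)
  Skip (2,3) w=11 (creates cycle)
  Skip (0,3) w=13 (creates cycle)
MST weight = 16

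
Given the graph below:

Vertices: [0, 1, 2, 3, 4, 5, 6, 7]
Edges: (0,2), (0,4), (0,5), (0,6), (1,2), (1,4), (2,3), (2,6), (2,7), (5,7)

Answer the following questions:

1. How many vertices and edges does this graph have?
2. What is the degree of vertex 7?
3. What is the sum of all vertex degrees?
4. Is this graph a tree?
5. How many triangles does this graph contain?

Count: 8 vertices, 10 edges.
Vertex 7 has neighbors [2, 5], degree = 2.
Handshaking lemma: 2 * 10 = 20.
A tree on 8 vertices has 7 edges. This graph has 10 edges (3 extra). Not a tree.
Number of triangles = 1.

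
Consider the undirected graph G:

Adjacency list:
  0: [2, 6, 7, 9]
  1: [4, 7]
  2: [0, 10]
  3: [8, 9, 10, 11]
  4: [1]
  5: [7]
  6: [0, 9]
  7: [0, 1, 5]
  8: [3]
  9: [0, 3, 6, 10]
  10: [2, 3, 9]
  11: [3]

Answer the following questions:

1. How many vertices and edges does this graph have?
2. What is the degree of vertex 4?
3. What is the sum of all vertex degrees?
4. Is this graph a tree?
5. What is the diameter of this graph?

Count: 12 vertices, 14 edges.
Vertex 4 has neighbors [1], degree = 1.
Handshaking lemma: 2 * 14 = 28.
A tree on 12 vertices has 11 edges. This graph has 14 edges (3 extra). Not a tree.
Diameter (longest shortest path) = 6.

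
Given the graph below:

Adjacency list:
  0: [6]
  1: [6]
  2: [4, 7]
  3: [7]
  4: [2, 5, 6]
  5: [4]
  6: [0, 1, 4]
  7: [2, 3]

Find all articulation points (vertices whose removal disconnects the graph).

An articulation point is a vertex whose removal disconnects the graph.
Articulation points: [2, 4, 6, 7]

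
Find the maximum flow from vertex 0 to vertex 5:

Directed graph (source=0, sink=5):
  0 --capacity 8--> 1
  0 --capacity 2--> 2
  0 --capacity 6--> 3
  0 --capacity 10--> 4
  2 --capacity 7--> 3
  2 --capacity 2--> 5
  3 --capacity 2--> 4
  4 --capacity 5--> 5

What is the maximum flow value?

Computing max flow:
  Flow on (0->2): 2/2
  Flow on (0->3): 2/6
  Flow on (0->4): 3/10
  Flow on (2->5): 2/2
  Flow on (3->4): 2/2
  Flow on (4->5): 5/5
Maximum flow = 7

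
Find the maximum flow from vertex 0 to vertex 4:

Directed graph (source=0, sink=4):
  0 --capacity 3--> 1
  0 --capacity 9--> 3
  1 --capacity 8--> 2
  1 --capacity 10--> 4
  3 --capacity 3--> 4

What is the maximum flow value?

Computing max flow:
  Flow on (0->1): 3/3
  Flow on (0->3): 3/9
  Flow on (1->4): 3/10
  Flow on (3->4): 3/3
Maximum flow = 6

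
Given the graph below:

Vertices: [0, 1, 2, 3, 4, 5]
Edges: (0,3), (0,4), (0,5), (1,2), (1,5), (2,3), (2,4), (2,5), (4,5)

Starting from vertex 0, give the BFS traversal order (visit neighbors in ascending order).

BFS from vertex 0 (neighbors processed in ascending order):
Visit order: 0, 3, 4, 5, 2, 1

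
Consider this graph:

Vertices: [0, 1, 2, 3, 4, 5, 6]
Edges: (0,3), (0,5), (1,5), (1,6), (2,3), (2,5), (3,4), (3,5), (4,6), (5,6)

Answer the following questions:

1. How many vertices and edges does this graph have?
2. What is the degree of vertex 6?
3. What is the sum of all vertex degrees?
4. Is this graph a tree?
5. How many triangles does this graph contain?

Count: 7 vertices, 10 edges.
Vertex 6 has neighbors [1, 4, 5], degree = 3.
Handshaking lemma: 2 * 10 = 20.
A tree on 7 vertices has 6 edges. This graph has 10 edges (4 extra). Not a tree.
Number of triangles = 3.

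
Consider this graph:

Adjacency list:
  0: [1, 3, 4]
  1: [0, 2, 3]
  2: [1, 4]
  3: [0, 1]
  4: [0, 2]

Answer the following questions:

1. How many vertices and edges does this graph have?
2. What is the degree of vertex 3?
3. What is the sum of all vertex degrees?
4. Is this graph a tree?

Count: 5 vertices, 6 edges.
Vertex 3 has neighbors [0, 1], degree = 2.
Handshaking lemma: 2 * 6 = 12.
A tree on 5 vertices has 4 edges. This graph has 6 edges (2 extra). Not a tree.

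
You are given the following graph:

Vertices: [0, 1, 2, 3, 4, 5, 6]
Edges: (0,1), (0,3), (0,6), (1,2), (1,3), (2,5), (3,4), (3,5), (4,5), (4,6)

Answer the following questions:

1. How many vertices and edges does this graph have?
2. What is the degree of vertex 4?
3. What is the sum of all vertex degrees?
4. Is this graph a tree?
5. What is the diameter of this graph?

Count: 7 vertices, 10 edges.
Vertex 4 has neighbors [3, 5, 6], degree = 3.
Handshaking lemma: 2 * 10 = 20.
A tree on 7 vertices has 6 edges. This graph has 10 edges (4 extra). Not a tree.
Diameter (longest shortest path) = 3.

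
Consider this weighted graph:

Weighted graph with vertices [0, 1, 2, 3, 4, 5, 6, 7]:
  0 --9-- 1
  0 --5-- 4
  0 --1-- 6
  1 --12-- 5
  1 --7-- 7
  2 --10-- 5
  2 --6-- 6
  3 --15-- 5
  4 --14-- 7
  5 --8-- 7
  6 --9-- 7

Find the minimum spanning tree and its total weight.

Applying Kruskal's algorithm (sort edges by weight, add if no cycle):
  Add (0,6) w=1
  Add (0,4) w=5
  Add (2,6) w=6
  Add (1,7) w=7
  Add (5,7) w=8
  Add (0,1) w=9
  Skip (6,7) w=9 (creates cycle)
  Skip (2,5) w=10 (creates cycle)
  Skip (1,5) w=12 (creates cycle)
  Skip (4,7) w=14 (creates cycle)
  Add (3,5) w=15
MST weight = 51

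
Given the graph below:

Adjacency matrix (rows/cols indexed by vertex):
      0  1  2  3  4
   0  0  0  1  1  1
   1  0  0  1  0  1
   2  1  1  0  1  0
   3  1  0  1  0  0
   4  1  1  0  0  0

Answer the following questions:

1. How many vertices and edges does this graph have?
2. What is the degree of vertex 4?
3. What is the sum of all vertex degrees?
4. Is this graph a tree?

Count: 5 vertices, 6 edges.
Vertex 4 has neighbors [0, 1], degree = 2.
Handshaking lemma: 2 * 6 = 12.
A tree on 5 vertices has 4 edges. This graph has 6 edges (2 extra). Not a tree.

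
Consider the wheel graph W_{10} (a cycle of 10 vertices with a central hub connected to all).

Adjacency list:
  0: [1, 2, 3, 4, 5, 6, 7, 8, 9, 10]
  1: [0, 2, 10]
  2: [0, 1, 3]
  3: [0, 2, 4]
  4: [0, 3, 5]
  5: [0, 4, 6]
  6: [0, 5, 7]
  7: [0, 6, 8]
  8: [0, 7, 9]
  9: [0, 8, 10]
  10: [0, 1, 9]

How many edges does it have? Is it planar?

Wheel graph W_{10}: 10 cycle edges + 10 spoke edges = 20 edges.
Total vertices: 11.
The graph is planar.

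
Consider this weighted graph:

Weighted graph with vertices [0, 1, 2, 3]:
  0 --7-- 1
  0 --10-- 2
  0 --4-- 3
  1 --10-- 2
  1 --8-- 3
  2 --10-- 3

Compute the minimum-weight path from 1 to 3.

Using Dijkstra's algorithm from vertex 1:
Shortest path: 1 -> 3
Total weight: 8 = 8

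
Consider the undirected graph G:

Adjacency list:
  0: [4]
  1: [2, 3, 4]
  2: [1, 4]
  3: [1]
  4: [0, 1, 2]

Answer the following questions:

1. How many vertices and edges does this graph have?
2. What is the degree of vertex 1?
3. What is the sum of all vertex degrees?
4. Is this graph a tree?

Count: 5 vertices, 5 edges.
Vertex 1 has neighbors [2, 3, 4], degree = 3.
Handshaking lemma: 2 * 5 = 10.
A tree on 5 vertices has 4 edges. This graph has 5 edges (1 extra). Not a tree.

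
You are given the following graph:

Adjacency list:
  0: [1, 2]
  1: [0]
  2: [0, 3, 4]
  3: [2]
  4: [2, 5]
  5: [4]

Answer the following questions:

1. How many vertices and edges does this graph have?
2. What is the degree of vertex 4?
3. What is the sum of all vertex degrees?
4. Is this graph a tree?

Count: 6 vertices, 5 edges.
Vertex 4 has neighbors [2, 5], degree = 2.
Handshaking lemma: 2 * 5 = 10.
A graph is a tree iff it is connected and has exactly n-1 edges. This graph is connected (all 6 vertices in one component) and has 6-1 = 5 edges. It is a tree.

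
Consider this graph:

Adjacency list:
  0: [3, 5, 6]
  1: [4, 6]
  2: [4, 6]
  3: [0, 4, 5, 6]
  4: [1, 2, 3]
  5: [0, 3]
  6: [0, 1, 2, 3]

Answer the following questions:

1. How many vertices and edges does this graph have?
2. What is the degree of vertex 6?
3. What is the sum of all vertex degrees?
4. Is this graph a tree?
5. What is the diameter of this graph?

Count: 7 vertices, 10 edges.
Vertex 6 has neighbors [0, 1, 2, 3], degree = 4.
Handshaking lemma: 2 * 10 = 20.
A tree on 7 vertices has 6 edges. This graph has 10 edges (4 extra). Not a tree.
Diameter (longest shortest path) = 3.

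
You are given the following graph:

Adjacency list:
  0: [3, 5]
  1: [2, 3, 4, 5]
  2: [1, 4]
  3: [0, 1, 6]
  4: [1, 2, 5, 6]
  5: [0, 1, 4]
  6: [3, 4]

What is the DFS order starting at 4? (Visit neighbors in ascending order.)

DFS from vertex 4 (neighbors processed in ascending order):
Visit order: 4, 1, 2, 3, 0, 5, 6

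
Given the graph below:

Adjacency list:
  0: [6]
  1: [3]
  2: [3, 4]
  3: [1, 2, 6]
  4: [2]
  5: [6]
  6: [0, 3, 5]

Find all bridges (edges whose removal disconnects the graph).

A bridge is an edge whose removal increases the number of connected components.
Bridges found: (0,6), (1,3), (2,3), (2,4), (3,6), (5,6)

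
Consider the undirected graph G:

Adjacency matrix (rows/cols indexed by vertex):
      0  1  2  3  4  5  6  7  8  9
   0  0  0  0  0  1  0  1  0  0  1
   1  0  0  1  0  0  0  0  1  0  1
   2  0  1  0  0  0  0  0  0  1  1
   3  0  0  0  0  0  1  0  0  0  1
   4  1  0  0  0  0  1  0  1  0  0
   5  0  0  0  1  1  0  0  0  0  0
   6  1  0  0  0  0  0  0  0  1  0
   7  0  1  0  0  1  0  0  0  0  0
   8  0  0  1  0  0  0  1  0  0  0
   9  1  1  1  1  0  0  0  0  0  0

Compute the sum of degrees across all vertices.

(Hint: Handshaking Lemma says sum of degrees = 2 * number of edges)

Count edges: 13 edges.
By Handshaking Lemma: sum of degrees = 2 * 13 = 26.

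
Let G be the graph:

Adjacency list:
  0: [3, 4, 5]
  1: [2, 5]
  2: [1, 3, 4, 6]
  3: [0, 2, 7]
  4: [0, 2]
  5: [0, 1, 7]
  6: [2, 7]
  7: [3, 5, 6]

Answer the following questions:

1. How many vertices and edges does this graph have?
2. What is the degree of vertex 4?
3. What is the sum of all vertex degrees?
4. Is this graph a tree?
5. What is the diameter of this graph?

Count: 8 vertices, 11 edges.
Vertex 4 has neighbors [0, 2], degree = 2.
Handshaking lemma: 2 * 11 = 22.
A tree on 8 vertices has 7 edges. This graph has 11 edges (4 extra). Not a tree.
Diameter (longest shortest path) = 3.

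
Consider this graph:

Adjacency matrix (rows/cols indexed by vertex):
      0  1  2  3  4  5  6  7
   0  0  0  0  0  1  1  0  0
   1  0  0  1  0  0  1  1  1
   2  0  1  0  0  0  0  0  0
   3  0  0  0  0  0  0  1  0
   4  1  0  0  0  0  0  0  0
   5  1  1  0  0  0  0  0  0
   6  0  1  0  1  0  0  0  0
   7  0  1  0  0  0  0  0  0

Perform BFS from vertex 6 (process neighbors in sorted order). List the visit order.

BFS from vertex 6 (neighbors processed in ascending order):
Visit order: 6, 1, 3, 2, 5, 7, 0, 4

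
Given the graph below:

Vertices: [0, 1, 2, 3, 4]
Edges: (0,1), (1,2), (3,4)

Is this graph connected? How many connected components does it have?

Checking connectivity: the graph has 2 connected component(s).
Components: [[0, 1, 2], [3, 4]]. The graph is NOT connected.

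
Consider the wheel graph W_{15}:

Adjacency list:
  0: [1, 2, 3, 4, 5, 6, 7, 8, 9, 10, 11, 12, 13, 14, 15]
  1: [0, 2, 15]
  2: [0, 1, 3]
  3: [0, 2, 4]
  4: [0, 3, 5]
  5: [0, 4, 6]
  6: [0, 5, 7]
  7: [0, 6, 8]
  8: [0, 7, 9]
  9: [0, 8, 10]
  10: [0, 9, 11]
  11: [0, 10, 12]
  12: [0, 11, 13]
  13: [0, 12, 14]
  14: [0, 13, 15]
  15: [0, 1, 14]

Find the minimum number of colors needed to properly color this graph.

W_{15} = C_{15} plus a hub adjacent to every cycle vertex.
The outer cycle needs 3 colors (odd cycle); the hub is adjacent to all of them so needs a fresh color.
Chromatic number = 3 + 1 = 4.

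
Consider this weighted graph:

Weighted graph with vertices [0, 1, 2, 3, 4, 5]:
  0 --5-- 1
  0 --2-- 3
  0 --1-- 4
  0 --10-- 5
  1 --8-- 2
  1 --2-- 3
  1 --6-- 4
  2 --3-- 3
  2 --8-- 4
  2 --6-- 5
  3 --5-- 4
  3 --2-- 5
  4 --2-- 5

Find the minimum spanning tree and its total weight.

Applying Kruskal's algorithm (sort edges by weight, add if no cycle):
  Add (0,4) w=1
  Add (0,3) w=2
  Add (1,3) w=2
  Add (3,5) w=2
  Skip (4,5) w=2 (creates cycle)
  Add (2,3) w=3
  Skip (0,1) w=5 (creates cycle)
  Skip (3,4) w=5 (creates cycle)
  Skip (1,4) w=6 (creates cycle)
  Skip (2,5) w=6 (creates cycle)
  Skip (1,2) w=8 (creates cycle)
  Skip (2,4) w=8 (creates cycle)
  Skip (0,5) w=10 (creates cycle)
MST weight = 10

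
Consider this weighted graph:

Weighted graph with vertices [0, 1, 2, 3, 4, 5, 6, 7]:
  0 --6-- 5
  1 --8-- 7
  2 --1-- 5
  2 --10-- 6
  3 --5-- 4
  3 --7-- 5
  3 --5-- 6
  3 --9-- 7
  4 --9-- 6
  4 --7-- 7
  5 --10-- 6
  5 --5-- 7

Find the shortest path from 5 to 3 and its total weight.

Using Dijkstra's algorithm from vertex 5:
Shortest path: 5 -> 3
Total weight: 7 = 7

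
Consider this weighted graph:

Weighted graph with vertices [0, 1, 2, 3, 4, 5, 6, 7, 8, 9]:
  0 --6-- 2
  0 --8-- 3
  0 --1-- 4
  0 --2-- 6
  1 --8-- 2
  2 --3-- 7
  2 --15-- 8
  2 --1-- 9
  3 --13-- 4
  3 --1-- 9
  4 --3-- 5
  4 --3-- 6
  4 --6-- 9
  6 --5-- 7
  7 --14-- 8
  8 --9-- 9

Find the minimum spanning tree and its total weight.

Applying Kruskal's algorithm (sort edges by weight, add if no cycle):
  Add (0,4) w=1
  Add (2,9) w=1
  Add (3,9) w=1
  Add (0,6) w=2
  Add (2,7) w=3
  Skip (4,6) w=3 (creates cycle)
  Add (4,5) w=3
  Add (6,7) w=5
  Skip (0,2) w=6 (creates cycle)
  Skip (4,9) w=6 (creates cycle)
  Skip (0,3) w=8 (creates cycle)
  Add (1,2) w=8
  Add (8,9) w=9
  Skip (3,4) w=13 (creates cycle)
  Skip (7,8) w=14 (creates cycle)
  Skip (2,8) w=15 (creates cycle)
MST weight = 33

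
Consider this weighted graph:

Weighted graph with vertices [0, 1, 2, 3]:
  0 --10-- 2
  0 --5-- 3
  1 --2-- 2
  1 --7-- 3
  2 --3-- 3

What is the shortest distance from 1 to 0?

Using Dijkstra's algorithm from vertex 1:
Shortest path: 1 -> 2 -> 3 -> 0
Total weight: 2 + 3 + 5 = 10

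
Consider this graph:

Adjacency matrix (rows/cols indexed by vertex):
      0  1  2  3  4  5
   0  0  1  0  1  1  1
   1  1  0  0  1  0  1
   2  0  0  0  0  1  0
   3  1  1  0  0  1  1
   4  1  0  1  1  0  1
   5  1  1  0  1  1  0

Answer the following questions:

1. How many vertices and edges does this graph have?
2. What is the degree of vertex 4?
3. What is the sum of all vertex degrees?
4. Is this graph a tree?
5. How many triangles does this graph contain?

Count: 6 vertices, 10 edges.
Vertex 4 has neighbors [0, 2, 3, 5], degree = 4.
Handshaking lemma: 2 * 10 = 20.
A tree on 6 vertices has 5 edges. This graph has 10 edges (5 extra). Not a tree.
Number of triangles = 7.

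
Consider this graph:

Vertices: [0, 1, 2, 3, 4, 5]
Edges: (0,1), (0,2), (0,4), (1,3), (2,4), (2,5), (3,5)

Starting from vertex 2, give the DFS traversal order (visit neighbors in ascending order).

DFS from vertex 2 (neighbors processed in ascending order):
Visit order: 2, 0, 1, 3, 5, 4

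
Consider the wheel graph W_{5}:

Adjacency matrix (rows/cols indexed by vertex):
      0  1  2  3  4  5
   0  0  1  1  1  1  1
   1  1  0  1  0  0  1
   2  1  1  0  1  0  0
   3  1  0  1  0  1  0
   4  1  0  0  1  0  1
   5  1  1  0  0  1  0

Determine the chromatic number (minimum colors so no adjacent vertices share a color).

W_{5} = C_{5} plus a hub adjacent to every cycle vertex.
The outer cycle needs 3 colors (odd cycle); the hub is adjacent to all of them so needs a fresh color.
Chromatic number = 3 + 1 = 4.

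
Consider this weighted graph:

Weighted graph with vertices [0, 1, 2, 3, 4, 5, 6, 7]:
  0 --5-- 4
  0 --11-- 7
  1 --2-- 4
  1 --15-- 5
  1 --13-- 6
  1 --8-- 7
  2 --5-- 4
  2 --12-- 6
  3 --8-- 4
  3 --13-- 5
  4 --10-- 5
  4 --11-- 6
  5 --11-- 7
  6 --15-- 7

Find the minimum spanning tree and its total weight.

Applying Kruskal's algorithm (sort edges by weight, add if no cycle):
  Add (1,4) w=2
  Add (0,4) w=5
  Add (2,4) w=5
  Add (1,7) w=8
  Add (3,4) w=8
  Add (4,5) w=10
  Skip (0,7) w=11 (creates cycle)
  Add (4,6) w=11
  Skip (5,7) w=11 (creates cycle)
  Skip (2,6) w=12 (creates cycle)
  Skip (1,6) w=13 (creates cycle)
  Skip (3,5) w=13 (creates cycle)
  Skip (1,5) w=15 (creates cycle)
  Skip (6,7) w=15 (creates cycle)
MST weight = 49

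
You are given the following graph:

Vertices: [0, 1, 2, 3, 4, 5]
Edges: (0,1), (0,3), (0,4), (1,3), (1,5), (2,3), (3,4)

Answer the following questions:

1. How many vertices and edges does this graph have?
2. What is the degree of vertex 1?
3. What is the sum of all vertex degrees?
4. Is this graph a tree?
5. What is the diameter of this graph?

Count: 6 vertices, 7 edges.
Vertex 1 has neighbors [0, 3, 5], degree = 3.
Handshaking lemma: 2 * 7 = 14.
A tree on 6 vertices has 5 edges. This graph has 7 edges (2 extra). Not a tree.
Diameter (longest shortest path) = 3.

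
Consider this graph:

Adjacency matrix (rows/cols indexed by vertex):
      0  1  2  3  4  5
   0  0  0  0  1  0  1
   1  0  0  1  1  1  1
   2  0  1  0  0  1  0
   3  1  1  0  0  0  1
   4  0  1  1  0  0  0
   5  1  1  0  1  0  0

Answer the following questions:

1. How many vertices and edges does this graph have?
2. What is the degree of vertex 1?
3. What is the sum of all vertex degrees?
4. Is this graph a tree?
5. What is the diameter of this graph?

Count: 6 vertices, 8 edges.
Vertex 1 has neighbors [2, 3, 4, 5], degree = 4.
Handshaking lemma: 2 * 8 = 16.
A tree on 6 vertices has 5 edges. This graph has 8 edges (3 extra). Not a tree.
Diameter (longest shortest path) = 3.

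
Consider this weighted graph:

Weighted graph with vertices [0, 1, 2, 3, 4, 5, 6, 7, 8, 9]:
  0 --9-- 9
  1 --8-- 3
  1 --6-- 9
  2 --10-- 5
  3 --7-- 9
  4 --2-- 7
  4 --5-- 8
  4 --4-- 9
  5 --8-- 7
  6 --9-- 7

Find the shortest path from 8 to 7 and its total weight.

Using Dijkstra's algorithm from vertex 8:
Shortest path: 8 -> 4 -> 7
Total weight: 5 + 2 = 7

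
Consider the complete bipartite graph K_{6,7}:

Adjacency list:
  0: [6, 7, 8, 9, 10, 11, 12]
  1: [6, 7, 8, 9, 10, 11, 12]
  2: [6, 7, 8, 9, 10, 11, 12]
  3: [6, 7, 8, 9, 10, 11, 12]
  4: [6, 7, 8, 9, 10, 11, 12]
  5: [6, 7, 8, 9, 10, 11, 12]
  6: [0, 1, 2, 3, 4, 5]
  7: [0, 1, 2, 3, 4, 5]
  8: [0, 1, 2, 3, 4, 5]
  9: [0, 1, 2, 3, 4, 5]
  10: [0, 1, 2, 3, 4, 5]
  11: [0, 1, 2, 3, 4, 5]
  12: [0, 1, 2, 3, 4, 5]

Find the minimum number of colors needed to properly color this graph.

K_{6,7} is bipartite: vertices split into two independent sets of size 6 and 7.
Color one set 0, the other 1. No adjacent vertices share a color.
Chromatic number = 2.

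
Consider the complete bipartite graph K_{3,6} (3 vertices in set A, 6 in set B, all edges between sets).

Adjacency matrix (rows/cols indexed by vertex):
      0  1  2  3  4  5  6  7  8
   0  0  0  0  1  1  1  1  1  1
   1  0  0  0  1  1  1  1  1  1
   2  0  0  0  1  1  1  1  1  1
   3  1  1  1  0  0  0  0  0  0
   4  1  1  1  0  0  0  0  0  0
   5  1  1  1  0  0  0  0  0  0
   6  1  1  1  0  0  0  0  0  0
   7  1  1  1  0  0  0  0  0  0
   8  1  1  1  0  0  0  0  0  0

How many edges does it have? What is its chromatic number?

K_{3,6} has 3 * 6 = 18 edges.
Bipartite graphs have chromatic number 2 (color each partition differently).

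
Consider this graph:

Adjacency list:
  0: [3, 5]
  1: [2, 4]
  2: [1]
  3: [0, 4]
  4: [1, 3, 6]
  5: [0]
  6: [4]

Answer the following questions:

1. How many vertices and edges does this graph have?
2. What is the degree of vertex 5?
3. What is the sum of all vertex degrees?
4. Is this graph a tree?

Count: 7 vertices, 6 edges.
Vertex 5 has neighbors [0], degree = 1.
Handshaking lemma: 2 * 6 = 12.
A graph is a tree iff it is connected and has exactly n-1 edges. This graph is connected (all 7 vertices in one component) and has 7-1 = 6 edges. It is a tree.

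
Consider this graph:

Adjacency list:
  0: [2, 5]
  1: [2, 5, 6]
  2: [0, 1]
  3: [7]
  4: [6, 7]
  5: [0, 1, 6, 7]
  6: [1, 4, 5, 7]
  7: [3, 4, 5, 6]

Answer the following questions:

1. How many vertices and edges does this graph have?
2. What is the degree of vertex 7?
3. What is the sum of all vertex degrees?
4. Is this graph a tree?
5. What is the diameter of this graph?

Count: 8 vertices, 11 edges.
Vertex 7 has neighbors [3, 4, 5, 6], degree = 4.
Handshaking lemma: 2 * 11 = 22.
A tree on 8 vertices has 7 edges. This graph has 11 edges (4 extra). Not a tree.
Diameter (longest shortest path) = 4.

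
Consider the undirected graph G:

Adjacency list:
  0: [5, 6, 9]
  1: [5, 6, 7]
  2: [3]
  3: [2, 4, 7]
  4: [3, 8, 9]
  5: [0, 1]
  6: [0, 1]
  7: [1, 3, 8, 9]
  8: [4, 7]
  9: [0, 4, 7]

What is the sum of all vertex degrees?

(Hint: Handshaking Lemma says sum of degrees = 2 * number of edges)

Count edges: 13 edges.
By Handshaking Lemma: sum of degrees = 2 * 13 = 26.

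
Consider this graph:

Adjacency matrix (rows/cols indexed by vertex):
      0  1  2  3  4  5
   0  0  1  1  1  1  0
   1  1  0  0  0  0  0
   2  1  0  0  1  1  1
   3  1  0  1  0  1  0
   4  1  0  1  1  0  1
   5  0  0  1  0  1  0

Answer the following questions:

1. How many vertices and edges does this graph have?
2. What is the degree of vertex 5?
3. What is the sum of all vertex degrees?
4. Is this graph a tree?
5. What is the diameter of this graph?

Count: 6 vertices, 9 edges.
Vertex 5 has neighbors [2, 4], degree = 2.
Handshaking lemma: 2 * 9 = 18.
A tree on 6 vertices has 5 edges. This graph has 9 edges (4 extra). Not a tree.
Diameter (longest shortest path) = 3.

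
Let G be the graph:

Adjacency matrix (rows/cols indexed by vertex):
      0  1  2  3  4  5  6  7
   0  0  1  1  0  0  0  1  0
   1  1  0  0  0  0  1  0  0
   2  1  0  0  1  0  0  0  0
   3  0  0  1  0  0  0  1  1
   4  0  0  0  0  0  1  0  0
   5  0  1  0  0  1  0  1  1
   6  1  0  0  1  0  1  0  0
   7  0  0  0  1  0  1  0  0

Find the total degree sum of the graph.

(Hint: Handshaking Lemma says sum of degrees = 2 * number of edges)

Count edges: 10 edges.
By Handshaking Lemma: sum of degrees = 2 * 10 = 20.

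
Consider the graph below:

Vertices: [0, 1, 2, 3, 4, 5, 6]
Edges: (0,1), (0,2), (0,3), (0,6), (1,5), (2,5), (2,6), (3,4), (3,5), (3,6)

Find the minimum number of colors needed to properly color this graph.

The graph has a maximum clique of size 3 (lower bound on chromatic number).
A valid 3-coloring: {0: 0, 1: 1, 2: 1, 3: 1, 4: 0, 5: 0, 6: 2}.
Chromatic number = 3.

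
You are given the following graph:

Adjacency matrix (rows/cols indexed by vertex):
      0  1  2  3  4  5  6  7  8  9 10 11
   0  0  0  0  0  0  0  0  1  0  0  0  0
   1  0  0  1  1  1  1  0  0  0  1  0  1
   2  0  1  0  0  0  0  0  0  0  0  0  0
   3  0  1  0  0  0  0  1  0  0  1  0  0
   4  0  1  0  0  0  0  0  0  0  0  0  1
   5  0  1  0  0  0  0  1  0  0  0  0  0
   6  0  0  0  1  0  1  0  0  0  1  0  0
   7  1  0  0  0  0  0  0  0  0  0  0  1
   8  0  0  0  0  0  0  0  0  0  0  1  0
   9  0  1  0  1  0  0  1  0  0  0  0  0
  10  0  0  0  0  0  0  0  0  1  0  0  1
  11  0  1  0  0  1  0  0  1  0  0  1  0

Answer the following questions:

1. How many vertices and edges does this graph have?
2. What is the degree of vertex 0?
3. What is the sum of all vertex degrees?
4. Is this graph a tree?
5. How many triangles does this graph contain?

Count: 12 vertices, 15 edges.
Vertex 0 has neighbors [7], degree = 1.
Handshaking lemma: 2 * 15 = 30.
A tree on 12 vertices has 11 edges. This graph has 15 edges (4 extra). Not a tree.
Number of triangles = 3.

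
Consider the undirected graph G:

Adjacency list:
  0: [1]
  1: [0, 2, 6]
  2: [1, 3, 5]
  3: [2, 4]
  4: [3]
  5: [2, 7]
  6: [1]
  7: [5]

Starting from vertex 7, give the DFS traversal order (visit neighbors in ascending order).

DFS from vertex 7 (neighbors processed in ascending order):
Visit order: 7, 5, 2, 1, 0, 6, 3, 4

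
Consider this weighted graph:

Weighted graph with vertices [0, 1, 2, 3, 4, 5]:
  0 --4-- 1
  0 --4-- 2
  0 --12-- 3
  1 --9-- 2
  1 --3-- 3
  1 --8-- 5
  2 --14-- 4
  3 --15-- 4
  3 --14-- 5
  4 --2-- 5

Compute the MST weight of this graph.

Applying Kruskal's algorithm (sort edges by weight, add if no cycle):
  Add (4,5) w=2
  Add (1,3) w=3
  Add (0,2) w=4
  Add (0,1) w=4
  Add (1,5) w=8
  Skip (1,2) w=9 (creates cycle)
  Skip (0,3) w=12 (creates cycle)
  Skip (2,4) w=14 (creates cycle)
  Skip (3,5) w=14 (creates cycle)
  Skip (3,4) w=15 (creates cycle)
MST weight = 21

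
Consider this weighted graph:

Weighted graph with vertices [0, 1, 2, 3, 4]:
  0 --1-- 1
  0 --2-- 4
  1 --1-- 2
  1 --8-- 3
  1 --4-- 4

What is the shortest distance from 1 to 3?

Using Dijkstra's algorithm from vertex 1:
Shortest path: 1 -> 3
Total weight: 8 = 8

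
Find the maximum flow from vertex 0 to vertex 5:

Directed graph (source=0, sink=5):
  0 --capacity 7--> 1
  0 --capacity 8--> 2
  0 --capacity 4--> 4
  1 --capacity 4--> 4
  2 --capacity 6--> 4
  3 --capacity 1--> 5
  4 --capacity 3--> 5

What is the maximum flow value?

Computing max flow:
  Flow on (0->2): 3/8
  Flow on (2->4): 3/6
  Flow on (4->5): 3/3
Maximum flow = 3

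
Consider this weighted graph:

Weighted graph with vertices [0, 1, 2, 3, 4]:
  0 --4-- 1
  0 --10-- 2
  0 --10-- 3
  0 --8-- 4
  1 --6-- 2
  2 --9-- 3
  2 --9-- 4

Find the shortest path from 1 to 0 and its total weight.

Using Dijkstra's algorithm from vertex 1:
Shortest path: 1 -> 0
Total weight: 4 = 4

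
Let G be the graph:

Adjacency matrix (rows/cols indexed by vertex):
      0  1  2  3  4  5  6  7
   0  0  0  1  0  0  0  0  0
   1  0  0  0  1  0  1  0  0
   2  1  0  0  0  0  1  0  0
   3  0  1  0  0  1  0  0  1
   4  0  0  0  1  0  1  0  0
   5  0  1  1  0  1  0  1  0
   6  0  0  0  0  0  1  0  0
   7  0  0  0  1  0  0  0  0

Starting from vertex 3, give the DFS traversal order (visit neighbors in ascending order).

DFS from vertex 3 (neighbors processed in ascending order):
Visit order: 3, 1, 5, 2, 0, 4, 6, 7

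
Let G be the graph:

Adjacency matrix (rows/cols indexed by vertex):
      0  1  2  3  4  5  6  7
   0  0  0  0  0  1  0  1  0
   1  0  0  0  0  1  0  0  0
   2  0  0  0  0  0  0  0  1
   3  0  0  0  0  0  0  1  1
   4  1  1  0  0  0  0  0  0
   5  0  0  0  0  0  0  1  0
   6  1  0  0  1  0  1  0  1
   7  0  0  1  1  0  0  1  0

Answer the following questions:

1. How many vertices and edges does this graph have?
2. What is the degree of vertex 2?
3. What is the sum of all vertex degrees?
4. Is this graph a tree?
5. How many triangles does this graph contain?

Count: 8 vertices, 8 edges.
Vertex 2 has neighbors [7], degree = 1.
Handshaking lemma: 2 * 8 = 16.
A tree on 8 vertices has 7 edges. This graph has 8 edges (1 extra). Not a tree.
Number of triangles = 1.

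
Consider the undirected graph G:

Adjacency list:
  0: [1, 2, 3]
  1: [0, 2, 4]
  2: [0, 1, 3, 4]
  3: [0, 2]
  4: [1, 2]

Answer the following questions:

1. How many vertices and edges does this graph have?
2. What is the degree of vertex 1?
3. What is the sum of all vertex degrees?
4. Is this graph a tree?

Count: 5 vertices, 7 edges.
Vertex 1 has neighbors [0, 2, 4], degree = 3.
Handshaking lemma: 2 * 7 = 14.
A tree on 5 vertices has 4 edges. This graph has 7 edges (3 extra). Not a tree.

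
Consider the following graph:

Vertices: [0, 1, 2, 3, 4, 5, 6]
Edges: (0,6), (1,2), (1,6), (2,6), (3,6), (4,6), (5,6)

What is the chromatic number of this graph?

The graph has a maximum clique of size 3 (lower bound on chromatic number).
A valid 3-coloring: {0: 1, 1: 1, 2: 2, 3: 1, 4: 1, 5: 1, 6: 0}.
Chromatic number = 3.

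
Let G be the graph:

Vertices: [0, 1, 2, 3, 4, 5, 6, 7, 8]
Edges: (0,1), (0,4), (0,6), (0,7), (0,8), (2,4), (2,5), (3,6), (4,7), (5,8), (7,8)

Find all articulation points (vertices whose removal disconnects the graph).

An articulation point is a vertex whose removal disconnects the graph.
Articulation points: [0, 6]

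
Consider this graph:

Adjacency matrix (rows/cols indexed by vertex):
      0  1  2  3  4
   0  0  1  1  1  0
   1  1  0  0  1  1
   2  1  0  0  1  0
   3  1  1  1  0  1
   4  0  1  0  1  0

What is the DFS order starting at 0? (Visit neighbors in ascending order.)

DFS from vertex 0 (neighbors processed in ascending order):
Visit order: 0, 1, 3, 2, 4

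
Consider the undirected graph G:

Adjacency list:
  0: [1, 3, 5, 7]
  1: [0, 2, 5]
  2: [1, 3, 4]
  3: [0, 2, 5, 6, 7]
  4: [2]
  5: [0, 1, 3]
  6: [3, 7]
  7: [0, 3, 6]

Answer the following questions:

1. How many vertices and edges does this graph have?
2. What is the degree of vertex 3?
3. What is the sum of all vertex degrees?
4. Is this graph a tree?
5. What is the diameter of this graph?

Count: 8 vertices, 12 edges.
Vertex 3 has neighbors [0, 2, 5, 6, 7], degree = 5.
Handshaking lemma: 2 * 12 = 24.
A tree on 8 vertices has 7 edges. This graph has 12 edges (5 extra). Not a tree.
Diameter (longest shortest path) = 3.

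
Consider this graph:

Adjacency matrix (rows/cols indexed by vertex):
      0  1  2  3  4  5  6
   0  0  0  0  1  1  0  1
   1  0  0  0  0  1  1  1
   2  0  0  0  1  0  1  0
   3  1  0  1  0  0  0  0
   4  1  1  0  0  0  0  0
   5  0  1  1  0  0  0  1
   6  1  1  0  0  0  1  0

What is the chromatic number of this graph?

The graph has a maximum clique of size 3 (lower bound on chromatic number).
A valid 3-coloring: {0: 0, 1: 0, 2: 0, 3: 1, 4: 1, 5: 1, 6: 2}.
Chromatic number = 3.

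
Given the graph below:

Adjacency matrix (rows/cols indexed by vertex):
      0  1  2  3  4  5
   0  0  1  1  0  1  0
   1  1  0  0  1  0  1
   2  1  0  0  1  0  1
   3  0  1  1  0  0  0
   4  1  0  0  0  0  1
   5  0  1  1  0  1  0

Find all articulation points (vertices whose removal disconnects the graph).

No articulation points. The graph is biconnected.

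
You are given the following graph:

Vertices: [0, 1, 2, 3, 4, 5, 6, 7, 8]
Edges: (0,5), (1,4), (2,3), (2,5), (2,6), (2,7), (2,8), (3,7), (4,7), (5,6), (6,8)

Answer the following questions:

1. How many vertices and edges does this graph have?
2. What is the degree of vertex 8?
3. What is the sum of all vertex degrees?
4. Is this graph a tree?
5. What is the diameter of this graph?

Count: 9 vertices, 11 edges.
Vertex 8 has neighbors [2, 6], degree = 2.
Handshaking lemma: 2 * 11 = 22.
A tree on 9 vertices has 8 edges. This graph has 11 edges (3 extra). Not a tree.
Diameter (longest shortest path) = 5.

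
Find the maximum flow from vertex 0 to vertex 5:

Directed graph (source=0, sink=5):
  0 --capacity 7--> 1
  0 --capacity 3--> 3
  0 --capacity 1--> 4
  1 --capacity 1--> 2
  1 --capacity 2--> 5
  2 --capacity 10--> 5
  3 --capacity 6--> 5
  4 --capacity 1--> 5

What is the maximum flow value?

Computing max flow:
  Flow on (0->1): 3/7
  Flow on (0->3): 3/3
  Flow on (0->4): 1/1
  Flow on (1->2): 1/1
  Flow on (1->5): 2/2
  Flow on (2->5): 1/10
  Flow on (3->5): 3/6
  Flow on (4->5): 1/1
Maximum flow = 7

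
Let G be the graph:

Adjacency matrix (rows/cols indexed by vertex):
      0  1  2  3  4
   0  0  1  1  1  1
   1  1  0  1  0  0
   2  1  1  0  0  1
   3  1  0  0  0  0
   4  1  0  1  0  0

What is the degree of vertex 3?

Vertex 3 has neighbors [0], so deg(3) = 1.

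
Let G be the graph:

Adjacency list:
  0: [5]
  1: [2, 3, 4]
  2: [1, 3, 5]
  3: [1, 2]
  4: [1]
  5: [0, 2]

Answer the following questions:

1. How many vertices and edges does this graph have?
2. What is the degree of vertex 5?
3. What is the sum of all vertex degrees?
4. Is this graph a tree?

Count: 6 vertices, 6 edges.
Vertex 5 has neighbors [0, 2], degree = 2.
Handshaking lemma: 2 * 6 = 12.
A tree on 6 vertices has 5 edges. This graph has 6 edges (1 extra). Not a tree.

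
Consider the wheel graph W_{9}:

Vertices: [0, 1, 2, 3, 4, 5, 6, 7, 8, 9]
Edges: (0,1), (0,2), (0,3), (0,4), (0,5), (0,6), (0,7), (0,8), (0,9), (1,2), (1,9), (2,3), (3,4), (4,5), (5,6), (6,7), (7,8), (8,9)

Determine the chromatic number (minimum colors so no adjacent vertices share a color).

W_{9} = C_{9} plus a hub adjacent to every cycle vertex.
The outer cycle needs 3 colors (odd cycle); the hub is adjacent to all of them so needs a fresh color.
Chromatic number = 3 + 1 = 4.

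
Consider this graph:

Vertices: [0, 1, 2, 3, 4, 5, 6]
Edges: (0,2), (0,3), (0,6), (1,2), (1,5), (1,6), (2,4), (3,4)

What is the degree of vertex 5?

Vertex 5 has neighbors [1], so deg(5) = 1.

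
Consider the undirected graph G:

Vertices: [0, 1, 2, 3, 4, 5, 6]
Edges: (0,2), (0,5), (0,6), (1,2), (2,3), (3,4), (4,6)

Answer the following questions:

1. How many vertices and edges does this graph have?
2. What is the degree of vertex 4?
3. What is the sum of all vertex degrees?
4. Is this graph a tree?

Count: 7 vertices, 7 edges.
Vertex 4 has neighbors [3, 6], degree = 2.
Handshaking lemma: 2 * 7 = 14.
A tree on 7 vertices has 6 edges. This graph has 7 edges (1 extra). Not a tree.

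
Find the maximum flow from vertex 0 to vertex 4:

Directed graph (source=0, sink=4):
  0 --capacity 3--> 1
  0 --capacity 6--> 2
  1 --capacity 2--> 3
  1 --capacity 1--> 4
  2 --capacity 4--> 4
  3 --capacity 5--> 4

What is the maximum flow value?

Computing max flow:
  Flow on (0->1): 3/3
  Flow on (0->2): 4/6
  Flow on (1->3): 2/2
  Flow on (1->4): 1/1
  Flow on (2->4): 4/4
  Flow on (3->4): 2/5
Maximum flow = 7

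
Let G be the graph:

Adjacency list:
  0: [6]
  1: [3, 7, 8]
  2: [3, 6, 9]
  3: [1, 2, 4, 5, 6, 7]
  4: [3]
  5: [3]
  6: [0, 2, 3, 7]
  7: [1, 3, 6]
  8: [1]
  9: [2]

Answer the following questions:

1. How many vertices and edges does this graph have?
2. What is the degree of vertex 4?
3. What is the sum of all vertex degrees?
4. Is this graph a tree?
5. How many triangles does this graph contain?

Count: 10 vertices, 12 edges.
Vertex 4 has neighbors [3], degree = 1.
Handshaking lemma: 2 * 12 = 24.
A tree on 10 vertices has 9 edges. This graph has 12 edges (3 extra). Not a tree.
Number of triangles = 3.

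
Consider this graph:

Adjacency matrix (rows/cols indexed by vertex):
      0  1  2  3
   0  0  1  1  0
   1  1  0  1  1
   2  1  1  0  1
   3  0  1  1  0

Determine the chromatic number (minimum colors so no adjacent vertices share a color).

The graph has a maximum clique of size 3 (lower bound on chromatic number).
A valid 3-coloring: {0: 2, 1: 0, 2: 1, 3: 2}.
Chromatic number = 3.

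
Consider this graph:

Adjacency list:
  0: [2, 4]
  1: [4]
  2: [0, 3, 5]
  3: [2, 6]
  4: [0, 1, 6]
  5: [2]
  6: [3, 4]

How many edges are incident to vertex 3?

Vertex 3 has neighbors [2, 6], so deg(3) = 2.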